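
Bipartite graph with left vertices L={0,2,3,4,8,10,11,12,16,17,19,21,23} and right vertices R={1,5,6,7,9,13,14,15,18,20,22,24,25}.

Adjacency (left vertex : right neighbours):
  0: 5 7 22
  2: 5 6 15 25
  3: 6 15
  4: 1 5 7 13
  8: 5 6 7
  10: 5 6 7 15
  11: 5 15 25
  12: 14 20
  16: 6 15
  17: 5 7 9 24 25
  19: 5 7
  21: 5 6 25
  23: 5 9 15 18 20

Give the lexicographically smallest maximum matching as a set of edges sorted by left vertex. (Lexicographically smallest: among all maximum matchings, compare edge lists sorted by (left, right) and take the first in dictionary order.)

Lex-smallest maximum matching: {(0,22), (2,5), (3,6), (4,1), (8,7), (10,15), (11,25), (12,14), (17,9), (23,18)}

|M| = 10 (so the lex-smallest maximum matching has 10 edges)
process left vertices in ascending order; for each, take the smallest-labelled available neighbour that still permits 10 edges overall, or leave it unmatched if none does
lex-smallest matching: {0-22, 2-5, 3-6, 4-1, 8-7, 10-15, 11-25, 12-14, 17-9, 23-18}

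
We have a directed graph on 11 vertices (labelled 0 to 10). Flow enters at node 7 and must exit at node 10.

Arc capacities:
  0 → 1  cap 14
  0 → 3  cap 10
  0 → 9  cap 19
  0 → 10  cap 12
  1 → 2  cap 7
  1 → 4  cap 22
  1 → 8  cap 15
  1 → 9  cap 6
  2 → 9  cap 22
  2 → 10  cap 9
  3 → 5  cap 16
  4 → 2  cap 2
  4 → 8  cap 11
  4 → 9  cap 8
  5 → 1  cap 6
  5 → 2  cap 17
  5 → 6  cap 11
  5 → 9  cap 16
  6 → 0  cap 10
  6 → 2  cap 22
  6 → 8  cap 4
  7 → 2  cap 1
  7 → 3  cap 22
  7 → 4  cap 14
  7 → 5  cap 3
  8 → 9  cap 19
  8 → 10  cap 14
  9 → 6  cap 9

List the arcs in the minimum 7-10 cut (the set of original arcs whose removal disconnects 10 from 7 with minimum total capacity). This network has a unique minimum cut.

Min-cut arcs: {(2,10), (6,0), (8,10)} (total capacity 33)

augment #1: 7→2→10 push 1
augment #2: 7→4→2→10 push 2
augment #3: 7→4→8→10 push 11
augment #4: 7→5→2→10 push 3
augment #5: 7→3→5→2→10 push 3
augment #6: 7→3→5→1→8→10 push 3
augment #7: 7→3→5→6→0→10 push 10
max flow = 33; residual-reachable set from 7 gives S-side
cut edges (S→T): {(2,10), (6,0), (8,10)} total cap 33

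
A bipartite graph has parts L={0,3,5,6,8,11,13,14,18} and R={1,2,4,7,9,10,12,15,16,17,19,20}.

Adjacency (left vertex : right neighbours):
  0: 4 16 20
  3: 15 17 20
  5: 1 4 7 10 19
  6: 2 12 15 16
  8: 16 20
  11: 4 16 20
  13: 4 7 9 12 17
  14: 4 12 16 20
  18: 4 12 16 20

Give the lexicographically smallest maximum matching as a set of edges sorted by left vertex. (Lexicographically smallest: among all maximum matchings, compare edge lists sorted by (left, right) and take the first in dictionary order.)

Lex-smallest maximum matching: {(0,4), (3,15), (5,1), (6,2), (8,16), (11,20), (13,7), (14,12)}

|M| = 8 (so the lex-smallest maximum matching has 8 edges)
process left vertices in ascending order; for each, take the smallest-labelled available neighbour that still permits 8 edges overall, or leave it unmatched if none does
lex-smallest matching: {0-4, 3-15, 5-1, 6-2, 8-16, 11-20, 13-7, 14-12}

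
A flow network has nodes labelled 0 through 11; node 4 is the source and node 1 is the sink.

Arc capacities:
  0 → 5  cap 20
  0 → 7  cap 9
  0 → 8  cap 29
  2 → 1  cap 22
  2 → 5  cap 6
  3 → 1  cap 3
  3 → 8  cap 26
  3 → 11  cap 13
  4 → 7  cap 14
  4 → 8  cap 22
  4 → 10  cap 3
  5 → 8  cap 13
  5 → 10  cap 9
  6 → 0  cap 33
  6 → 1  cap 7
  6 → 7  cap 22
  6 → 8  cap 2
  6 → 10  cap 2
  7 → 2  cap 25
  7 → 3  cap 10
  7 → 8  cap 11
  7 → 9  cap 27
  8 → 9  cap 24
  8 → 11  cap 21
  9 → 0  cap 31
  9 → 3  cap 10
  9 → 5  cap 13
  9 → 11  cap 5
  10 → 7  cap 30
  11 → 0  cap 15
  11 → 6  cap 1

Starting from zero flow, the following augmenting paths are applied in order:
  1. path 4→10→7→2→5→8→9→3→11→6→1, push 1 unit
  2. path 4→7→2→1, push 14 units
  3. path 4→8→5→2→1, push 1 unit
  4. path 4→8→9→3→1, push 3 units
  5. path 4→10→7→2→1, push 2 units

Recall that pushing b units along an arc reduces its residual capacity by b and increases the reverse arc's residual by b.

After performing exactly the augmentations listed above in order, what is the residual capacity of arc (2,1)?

Residual capacity of (2,1): 5

after path 1 (4→10→7→2→5→8→9→3→11→6→1, push 1): res(2,1)=22
after path 2 (4→7→2→1, push 14): res(2,1)=8
after path 3 (4→8→5→2→1, push 1): res(2,1)=7
after path 4 (4→8→9→3→1, push 3): res(2,1)=7
after path 5 (4→10→7→2→1, push 2): res(2,1)=5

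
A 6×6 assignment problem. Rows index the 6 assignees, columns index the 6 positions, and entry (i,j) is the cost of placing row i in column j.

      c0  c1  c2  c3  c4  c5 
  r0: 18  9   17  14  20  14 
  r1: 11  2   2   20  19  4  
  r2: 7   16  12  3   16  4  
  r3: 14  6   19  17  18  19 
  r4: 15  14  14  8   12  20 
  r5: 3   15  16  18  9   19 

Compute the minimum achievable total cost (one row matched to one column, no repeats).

Minimum assignment cost: 40

optimal assignment: row0→col5 (cost 14), row1→col2 (cost 2), row2→col3 (cost 3), row3→col1 (cost 6), row4→col4 (cost 12), row5→col0 (cost 3)
total = 14 + 2 + 3 + 6 + 12 + 3 = 40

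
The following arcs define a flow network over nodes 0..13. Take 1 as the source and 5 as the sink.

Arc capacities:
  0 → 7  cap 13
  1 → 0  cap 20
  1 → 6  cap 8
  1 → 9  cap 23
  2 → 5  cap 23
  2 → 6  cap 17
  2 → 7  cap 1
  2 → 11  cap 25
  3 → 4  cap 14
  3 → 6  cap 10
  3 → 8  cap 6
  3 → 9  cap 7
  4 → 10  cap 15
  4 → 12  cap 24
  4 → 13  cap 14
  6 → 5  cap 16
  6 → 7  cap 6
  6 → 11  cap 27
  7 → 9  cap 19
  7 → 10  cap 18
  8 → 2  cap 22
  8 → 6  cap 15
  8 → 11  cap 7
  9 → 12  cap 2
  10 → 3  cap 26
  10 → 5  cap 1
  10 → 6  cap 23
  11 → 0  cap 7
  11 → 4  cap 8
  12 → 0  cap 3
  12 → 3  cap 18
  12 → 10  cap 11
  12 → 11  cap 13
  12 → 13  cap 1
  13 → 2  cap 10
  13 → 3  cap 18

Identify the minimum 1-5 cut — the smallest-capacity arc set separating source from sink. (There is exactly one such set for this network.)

augment #1: 1→6→5 push 8
augment #2: 1→0→7→10→5 push 1
augment #3: 1→0→7→10→6→5 push 8
augment #4: 1→9→12→13→2→5 push 1
augment #5: 1→9→12→3→8→2→5 push 1
augment #6: 1→0→7→10→3→8→2→5 push 4
max flow = 23; residual-reachable set from 1 gives S-side
cut edges (S→T): {(0,7), (1,6), (9,12)} total cap 23

Min-cut arcs: {(0,7), (1,6), (9,12)} (total capacity 23)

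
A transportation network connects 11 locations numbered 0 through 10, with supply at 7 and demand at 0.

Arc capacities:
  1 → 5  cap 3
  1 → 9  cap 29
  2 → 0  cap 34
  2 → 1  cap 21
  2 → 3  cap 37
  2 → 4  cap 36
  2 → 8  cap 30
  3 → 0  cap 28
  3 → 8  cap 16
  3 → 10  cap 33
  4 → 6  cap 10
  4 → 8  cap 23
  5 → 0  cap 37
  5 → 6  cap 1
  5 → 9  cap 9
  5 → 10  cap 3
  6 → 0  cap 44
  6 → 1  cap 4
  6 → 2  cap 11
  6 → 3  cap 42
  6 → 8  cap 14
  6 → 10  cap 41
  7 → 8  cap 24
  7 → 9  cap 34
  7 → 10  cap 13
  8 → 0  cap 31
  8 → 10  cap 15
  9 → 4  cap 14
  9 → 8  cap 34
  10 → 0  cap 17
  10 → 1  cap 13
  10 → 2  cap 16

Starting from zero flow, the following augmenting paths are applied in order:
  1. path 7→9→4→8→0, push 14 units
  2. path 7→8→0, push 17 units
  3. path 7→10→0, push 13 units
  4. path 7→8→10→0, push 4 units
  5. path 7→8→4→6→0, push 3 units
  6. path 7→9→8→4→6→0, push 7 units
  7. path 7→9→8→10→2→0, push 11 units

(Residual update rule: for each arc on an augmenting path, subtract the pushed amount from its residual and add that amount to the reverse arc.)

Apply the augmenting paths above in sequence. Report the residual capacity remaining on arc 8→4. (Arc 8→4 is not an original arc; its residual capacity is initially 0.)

Residual capacity of (8,4): 4

after path 1 (7→9→4→8→0, push 14): res(8,4)=14
after path 2 (7→8→0, push 17): res(8,4)=14
after path 3 (7→10→0, push 13): res(8,4)=14
after path 4 (7→8→10→0, push 4): res(8,4)=14
after path 5 (7→8→4→6→0, push 3): res(8,4)=11
after path 6 (7→9→8→4→6→0, push 7): res(8,4)=4
after path 7 (7→9→8→10→2→0, push 11): res(8,4)=4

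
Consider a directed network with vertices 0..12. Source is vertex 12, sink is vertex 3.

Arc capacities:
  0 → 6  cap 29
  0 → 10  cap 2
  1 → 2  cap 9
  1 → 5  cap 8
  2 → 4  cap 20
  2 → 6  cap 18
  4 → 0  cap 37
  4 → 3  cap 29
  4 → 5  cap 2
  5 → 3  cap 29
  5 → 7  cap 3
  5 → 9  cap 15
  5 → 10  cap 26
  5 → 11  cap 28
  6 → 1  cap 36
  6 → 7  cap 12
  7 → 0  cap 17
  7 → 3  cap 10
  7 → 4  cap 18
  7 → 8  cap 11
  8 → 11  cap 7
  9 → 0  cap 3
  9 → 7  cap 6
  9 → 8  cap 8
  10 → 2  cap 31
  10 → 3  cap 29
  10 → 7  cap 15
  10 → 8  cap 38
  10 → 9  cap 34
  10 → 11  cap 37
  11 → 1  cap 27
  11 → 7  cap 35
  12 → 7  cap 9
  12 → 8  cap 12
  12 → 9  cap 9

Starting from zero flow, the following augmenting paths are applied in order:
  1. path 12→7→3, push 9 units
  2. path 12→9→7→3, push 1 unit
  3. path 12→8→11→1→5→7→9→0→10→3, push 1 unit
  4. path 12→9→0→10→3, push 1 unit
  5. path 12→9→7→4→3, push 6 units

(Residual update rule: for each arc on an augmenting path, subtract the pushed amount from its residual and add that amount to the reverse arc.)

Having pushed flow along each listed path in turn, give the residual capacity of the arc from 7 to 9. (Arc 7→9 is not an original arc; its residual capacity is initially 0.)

after path 1 (12→7→3, push 9): res(7,9)=0
after path 2 (12→9→7→3, push 1): res(7,9)=1
after path 3 (12→8→11→1→5→7→9→0→10→3, push 1): res(7,9)=0
after path 4 (12→9→0→10→3, push 1): res(7,9)=0
after path 5 (12→9→7→4→3, push 6): res(7,9)=6

Residual capacity of (7,9): 6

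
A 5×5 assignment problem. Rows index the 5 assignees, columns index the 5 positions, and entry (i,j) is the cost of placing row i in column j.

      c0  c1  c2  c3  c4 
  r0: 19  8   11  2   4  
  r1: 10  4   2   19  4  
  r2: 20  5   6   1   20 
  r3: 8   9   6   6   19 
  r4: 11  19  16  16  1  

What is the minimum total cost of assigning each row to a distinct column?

Minimum assignment cost: 18

optimal assignment: row0→col3 (cost 2), row1→col2 (cost 2), row2→col1 (cost 5), row3→col0 (cost 8), row4→col4 (cost 1)
total = 2 + 2 + 5 + 8 + 1 = 18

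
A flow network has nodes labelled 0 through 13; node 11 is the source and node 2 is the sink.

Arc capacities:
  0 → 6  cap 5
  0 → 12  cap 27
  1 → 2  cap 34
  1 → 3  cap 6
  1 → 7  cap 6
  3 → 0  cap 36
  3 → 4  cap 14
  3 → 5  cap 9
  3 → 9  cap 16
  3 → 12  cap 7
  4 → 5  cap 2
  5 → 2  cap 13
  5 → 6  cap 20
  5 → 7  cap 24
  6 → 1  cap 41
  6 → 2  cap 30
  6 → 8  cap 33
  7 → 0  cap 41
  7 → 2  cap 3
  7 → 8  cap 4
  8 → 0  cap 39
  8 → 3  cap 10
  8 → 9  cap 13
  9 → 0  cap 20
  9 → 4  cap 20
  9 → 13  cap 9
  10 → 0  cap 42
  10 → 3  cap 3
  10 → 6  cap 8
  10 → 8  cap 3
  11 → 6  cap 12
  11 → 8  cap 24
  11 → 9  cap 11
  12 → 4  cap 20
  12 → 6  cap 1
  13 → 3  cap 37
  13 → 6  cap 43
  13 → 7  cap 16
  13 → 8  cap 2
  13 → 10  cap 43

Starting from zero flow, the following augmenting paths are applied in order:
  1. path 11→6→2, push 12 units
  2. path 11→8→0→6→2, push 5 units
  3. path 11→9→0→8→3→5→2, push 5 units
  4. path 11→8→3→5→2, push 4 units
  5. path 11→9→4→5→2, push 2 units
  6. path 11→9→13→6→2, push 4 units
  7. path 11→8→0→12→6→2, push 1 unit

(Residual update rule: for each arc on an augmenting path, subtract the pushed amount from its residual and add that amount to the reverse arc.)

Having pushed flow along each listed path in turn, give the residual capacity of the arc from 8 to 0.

after path 1 (11→6→2, push 12): res(8,0)=39
after path 2 (11→8→0→6→2, push 5): res(8,0)=34
after path 3 (11→9→0→8→3→5→2, push 5): res(8,0)=39
after path 4 (11→8→3→5→2, push 4): res(8,0)=39
after path 5 (11→9→4→5→2, push 2): res(8,0)=39
after path 6 (11→9→13→6→2, push 4): res(8,0)=39
after path 7 (11→8→0→12→6→2, push 1): res(8,0)=38

Residual capacity of (8,0): 38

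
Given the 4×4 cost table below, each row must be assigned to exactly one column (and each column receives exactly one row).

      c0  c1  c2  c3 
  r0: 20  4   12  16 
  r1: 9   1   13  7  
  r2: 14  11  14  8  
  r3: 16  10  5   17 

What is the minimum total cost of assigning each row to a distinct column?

optimal assignment: row0→col1 (cost 4), row1→col0 (cost 9), row2→col3 (cost 8), row3→col2 (cost 5)
total = 4 + 9 + 8 + 5 = 26

Minimum assignment cost: 26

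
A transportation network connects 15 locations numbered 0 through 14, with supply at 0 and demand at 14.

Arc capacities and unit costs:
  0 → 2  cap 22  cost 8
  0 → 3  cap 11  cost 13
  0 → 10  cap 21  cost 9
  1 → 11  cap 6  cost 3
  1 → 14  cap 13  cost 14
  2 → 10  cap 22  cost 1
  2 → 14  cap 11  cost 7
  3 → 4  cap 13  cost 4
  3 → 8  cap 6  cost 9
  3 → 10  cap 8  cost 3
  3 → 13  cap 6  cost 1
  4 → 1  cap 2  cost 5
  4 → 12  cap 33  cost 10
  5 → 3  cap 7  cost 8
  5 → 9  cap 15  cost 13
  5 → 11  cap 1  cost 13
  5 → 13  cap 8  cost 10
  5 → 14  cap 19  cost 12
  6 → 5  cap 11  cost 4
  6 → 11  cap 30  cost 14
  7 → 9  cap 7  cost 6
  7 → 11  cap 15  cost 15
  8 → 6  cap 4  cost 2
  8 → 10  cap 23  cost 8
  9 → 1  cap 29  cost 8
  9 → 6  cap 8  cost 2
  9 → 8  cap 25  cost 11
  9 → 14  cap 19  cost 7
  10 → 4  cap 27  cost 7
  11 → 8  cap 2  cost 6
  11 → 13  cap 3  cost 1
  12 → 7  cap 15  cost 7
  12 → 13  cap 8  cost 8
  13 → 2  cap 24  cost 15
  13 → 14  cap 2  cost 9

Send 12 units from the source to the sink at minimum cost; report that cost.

shortest-cost path #1: 0→2→14 push 11 @ unit cost 15 (adds 165)
shortest-cost path #2: 0→3→13→14 push 1 @ unit cost 23 (adds 23)
total cost = 188

Minimum cost for 12 units: 188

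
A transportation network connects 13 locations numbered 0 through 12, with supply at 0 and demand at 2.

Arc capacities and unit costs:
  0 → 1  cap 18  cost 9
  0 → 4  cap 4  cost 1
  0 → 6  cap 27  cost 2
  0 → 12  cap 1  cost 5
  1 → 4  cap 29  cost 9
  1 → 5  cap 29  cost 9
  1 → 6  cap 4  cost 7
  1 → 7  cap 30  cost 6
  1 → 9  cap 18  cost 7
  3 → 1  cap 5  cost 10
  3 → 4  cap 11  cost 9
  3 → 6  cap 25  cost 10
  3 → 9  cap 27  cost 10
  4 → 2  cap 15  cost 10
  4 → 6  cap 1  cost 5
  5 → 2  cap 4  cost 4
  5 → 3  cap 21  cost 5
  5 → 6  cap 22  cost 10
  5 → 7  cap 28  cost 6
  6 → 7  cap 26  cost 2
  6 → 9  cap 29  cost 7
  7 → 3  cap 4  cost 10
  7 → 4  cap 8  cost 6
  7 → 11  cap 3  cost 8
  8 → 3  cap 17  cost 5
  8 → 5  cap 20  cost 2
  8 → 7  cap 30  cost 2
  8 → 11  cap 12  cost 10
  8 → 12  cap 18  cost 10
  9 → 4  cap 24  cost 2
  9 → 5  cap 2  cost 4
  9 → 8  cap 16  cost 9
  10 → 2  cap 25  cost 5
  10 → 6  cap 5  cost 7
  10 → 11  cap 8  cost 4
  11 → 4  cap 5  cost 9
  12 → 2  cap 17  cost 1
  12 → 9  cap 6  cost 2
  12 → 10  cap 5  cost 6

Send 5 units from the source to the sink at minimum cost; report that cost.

Minimum cost for 5 units: 50

shortest-cost path #1: 0→12→2 push 1 @ unit cost 6 (adds 6)
shortest-cost path #2: 0→4→2 push 4 @ unit cost 11 (adds 44)
total cost = 50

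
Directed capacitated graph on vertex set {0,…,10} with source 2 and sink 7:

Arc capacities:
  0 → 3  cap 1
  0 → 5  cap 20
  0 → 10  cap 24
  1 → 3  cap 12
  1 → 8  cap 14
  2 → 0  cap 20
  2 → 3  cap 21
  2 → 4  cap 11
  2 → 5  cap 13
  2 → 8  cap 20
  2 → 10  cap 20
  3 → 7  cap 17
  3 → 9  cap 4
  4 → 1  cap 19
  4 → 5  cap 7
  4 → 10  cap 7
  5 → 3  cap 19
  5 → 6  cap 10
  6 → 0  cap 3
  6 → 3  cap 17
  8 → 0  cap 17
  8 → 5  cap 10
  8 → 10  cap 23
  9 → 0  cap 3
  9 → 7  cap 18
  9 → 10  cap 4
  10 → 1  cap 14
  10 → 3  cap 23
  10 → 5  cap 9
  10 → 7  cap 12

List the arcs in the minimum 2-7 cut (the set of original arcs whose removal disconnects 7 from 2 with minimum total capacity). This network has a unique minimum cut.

Min-cut arcs: {(3,7), (3,9), (10,7)} (total capacity 33)

augment #1: 2→3→7 push 17
augment #2: 2→10→7 push 12
augment #3: 2→3→9→7 push 4
max flow = 33; residual-reachable set from 2 gives S-side
cut edges (S→T): {(3,7), (3,9), (10,7)} total cap 33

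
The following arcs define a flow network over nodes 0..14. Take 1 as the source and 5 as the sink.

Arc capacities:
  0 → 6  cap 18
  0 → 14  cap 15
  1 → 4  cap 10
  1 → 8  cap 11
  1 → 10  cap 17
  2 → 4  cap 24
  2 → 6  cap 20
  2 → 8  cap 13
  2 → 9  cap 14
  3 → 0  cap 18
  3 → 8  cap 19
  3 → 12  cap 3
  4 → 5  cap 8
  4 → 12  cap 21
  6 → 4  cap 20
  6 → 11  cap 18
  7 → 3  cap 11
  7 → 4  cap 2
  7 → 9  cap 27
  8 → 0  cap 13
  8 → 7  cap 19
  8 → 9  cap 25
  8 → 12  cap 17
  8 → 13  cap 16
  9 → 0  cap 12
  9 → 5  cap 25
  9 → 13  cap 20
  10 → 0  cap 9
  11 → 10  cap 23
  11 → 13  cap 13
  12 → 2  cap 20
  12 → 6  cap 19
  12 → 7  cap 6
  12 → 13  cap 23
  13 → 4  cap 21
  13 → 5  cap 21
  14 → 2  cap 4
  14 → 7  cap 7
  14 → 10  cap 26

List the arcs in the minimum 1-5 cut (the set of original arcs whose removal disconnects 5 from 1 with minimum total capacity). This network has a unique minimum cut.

augment #1: 1→4→5 push 8
augment #2: 1→8→9→5 push 11
augment #3: 1→4→12→13→5 push 2
augment #4: 1→10→0→6→11→13→5 push 9
max flow = 30; residual-reachable set from 1 gives S-side
cut edges (S→T): {(1,4), (1,8), (10,0)} total cap 30

Min-cut arcs: {(1,4), (1,8), (10,0)} (total capacity 30)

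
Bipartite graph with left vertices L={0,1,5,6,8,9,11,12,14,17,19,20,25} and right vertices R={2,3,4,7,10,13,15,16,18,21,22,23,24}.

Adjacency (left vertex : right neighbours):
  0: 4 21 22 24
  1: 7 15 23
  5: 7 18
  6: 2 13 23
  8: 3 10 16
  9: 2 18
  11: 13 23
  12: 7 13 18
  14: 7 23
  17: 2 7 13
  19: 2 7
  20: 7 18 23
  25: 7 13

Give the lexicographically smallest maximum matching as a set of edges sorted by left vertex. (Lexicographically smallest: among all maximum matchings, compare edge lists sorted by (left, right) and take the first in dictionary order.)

|M| = 8 (so the lex-smallest maximum matching has 8 edges)
process left vertices in ascending order; for each, take the smallest-labelled available neighbour that still permits 8 edges overall, or leave it unmatched if none does
lex-smallest matching: {0-4, 1-15, 5-7, 6-2, 8-3, 9-18, 11-13, 14-23}

Lex-smallest maximum matching: {(0,4), (1,15), (5,7), (6,2), (8,3), (9,18), (11,13), (14,23)}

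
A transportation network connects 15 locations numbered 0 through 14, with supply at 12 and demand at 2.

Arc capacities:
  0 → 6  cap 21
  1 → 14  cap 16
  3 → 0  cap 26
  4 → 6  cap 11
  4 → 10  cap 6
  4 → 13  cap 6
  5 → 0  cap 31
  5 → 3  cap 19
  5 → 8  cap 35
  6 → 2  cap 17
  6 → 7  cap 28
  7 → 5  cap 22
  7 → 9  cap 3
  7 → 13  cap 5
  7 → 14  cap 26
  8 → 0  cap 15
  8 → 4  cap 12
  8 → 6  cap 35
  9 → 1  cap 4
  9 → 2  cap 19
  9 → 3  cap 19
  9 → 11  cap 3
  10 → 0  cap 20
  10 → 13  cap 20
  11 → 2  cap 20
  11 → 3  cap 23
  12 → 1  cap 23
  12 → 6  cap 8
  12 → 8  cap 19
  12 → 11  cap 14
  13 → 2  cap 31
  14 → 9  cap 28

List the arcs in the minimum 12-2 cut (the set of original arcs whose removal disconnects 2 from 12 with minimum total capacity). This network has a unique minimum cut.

augment #1: 12→6→2 push 8
augment #2: 12→11→2 push 14
augment #3: 12→8→6→2 push 9
augment #4: 12→1→14→9→2 push 16
augment #5: 12→8→4→13→2 push 6
augment #6: 12→8→4→10→13→2 push 4
max flow = 57; residual-reachable set from 12 gives S-side
cut edges (S→T): {(1,14), (12,6), (12,8), (12,11)} total cap 57

Min-cut arcs: {(1,14), (12,6), (12,8), (12,11)} (total capacity 57)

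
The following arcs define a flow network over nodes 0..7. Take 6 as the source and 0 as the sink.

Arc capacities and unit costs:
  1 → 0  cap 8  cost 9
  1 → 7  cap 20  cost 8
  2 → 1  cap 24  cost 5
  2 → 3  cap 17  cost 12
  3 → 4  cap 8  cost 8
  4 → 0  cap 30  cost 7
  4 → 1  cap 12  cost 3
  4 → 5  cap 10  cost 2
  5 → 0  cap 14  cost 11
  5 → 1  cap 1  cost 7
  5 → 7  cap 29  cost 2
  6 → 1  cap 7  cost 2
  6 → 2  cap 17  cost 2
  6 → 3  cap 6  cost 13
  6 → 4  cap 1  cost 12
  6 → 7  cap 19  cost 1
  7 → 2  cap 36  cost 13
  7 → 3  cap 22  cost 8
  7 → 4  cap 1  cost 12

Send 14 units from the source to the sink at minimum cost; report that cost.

shortest-cost path #1: 6→1→0 push 7 @ unit cost 11 (adds 77)
shortest-cost path #2: 6→2→1→0 push 1 @ unit cost 16 (adds 16)
shortest-cost path #3: 6→4→0 push 1 @ unit cost 19 (adds 19)
shortest-cost path #4: 6→7→4→0 push 1 @ unit cost 20 (adds 20)
shortest-cost path #5: 6→7→3→4→0 push 4 @ unit cost 24 (adds 96)
total cost = 228

Minimum cost for 14 units: 228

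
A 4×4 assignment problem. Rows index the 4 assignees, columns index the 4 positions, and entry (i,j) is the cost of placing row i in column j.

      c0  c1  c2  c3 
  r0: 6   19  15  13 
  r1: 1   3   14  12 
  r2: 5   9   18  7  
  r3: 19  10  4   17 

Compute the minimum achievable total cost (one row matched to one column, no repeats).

Minimum assignment cost: 20

optimal assignment: row0→col0 (cost 6), row1→col1 (cost 3), row2→col3 (cost 7), row3→col2 (cost 4)
total = 6 + 3 + 7 + 4 = 20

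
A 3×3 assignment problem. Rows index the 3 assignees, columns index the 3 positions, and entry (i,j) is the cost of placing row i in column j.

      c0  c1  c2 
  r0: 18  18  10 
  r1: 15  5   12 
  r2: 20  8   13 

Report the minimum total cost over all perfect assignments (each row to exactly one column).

Minimum assignment cost: 33

optimal assignment: row0→col2 (cost 10), row1→col0 (cost 15), row2→col1 (cost 8)
total = 10 + 15 + 8 = 33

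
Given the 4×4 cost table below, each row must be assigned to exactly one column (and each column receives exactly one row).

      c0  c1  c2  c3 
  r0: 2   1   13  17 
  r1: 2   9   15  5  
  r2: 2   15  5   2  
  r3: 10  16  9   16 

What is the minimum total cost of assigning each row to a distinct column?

Minimum assignment cost: 14

optimal assignment: row0→col1 (cost 1), row1→col0 (cost 2), row2→col3 (cost 2), row3→col2 (cost 9)
total = 1 + 2 + 2 + 9 = 14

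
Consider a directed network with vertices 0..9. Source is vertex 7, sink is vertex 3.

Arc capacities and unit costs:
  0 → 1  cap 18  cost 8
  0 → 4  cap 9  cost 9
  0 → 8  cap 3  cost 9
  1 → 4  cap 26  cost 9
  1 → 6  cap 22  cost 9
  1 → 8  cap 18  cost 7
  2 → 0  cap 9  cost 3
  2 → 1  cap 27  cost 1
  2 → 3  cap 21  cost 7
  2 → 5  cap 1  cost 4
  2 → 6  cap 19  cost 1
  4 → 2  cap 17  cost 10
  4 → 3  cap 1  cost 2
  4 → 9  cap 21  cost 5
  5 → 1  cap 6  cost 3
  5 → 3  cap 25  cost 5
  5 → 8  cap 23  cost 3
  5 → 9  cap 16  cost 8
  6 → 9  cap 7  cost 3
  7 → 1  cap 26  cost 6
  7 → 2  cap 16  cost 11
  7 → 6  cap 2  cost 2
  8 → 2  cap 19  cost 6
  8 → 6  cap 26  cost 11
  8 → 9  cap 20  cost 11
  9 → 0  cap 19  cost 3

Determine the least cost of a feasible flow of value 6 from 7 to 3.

Minimum cost for 6 units: 107

shortest-cost path #1: 7→1→4→3 push 1 @ unit cost 17 (adds 17)
shortest-cost path #2: 7→2→3 push 5 @ unit cost 18 (adds 90)
total cost = 107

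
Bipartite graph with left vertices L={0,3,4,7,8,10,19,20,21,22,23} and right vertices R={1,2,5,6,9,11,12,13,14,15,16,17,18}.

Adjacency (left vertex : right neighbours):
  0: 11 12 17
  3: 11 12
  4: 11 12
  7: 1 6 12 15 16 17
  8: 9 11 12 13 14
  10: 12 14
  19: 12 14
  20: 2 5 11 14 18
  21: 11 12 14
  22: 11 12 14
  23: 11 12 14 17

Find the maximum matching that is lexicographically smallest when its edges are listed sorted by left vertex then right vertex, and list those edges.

|M| = 7 (so the lex-smallest maximum matching has 7 edges)
process left vertices in ascending order; for each, take the smallest-labelled available neighbour that still permits 7 edges overall, or leave it unmatched if none does
lex-smallest matching: {0-11, 3-12, 7-1, 8-9, 10-14, 20-2, 23-17}

Lex-smallest maximum matching: {(0,11), (3,12), (7,1), (8,9), (10,14), (20,2), (23,17)}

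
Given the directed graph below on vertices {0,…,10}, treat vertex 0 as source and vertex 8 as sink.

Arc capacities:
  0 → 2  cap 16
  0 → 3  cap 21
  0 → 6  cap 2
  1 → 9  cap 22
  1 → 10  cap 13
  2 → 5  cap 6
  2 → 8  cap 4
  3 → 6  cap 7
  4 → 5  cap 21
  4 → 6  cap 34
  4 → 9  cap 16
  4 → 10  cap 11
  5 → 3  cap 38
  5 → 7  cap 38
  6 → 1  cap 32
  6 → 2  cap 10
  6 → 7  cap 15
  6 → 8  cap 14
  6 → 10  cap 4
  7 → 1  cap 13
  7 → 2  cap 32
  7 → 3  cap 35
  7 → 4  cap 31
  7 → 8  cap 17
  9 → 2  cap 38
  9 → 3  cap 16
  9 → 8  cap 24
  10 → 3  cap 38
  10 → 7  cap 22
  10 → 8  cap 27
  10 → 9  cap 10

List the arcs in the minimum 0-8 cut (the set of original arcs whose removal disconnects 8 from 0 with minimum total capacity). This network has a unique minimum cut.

augment #1: 0→2→8 push 4
augment #2: 0→6→8 push 2
augment #3: 0→3→6→8 push 7
augment #4: 0→2→5→7→8 push 6
max flow = 19; residual-reachable set from 0 gives S-side
cut edges (S→T): {(0,6), (2,5), (2,8), (3,6)} total cap 19

Min-cut arcs: {(0,6), (2,5), (2,8), (3,6)} (total capacity 19)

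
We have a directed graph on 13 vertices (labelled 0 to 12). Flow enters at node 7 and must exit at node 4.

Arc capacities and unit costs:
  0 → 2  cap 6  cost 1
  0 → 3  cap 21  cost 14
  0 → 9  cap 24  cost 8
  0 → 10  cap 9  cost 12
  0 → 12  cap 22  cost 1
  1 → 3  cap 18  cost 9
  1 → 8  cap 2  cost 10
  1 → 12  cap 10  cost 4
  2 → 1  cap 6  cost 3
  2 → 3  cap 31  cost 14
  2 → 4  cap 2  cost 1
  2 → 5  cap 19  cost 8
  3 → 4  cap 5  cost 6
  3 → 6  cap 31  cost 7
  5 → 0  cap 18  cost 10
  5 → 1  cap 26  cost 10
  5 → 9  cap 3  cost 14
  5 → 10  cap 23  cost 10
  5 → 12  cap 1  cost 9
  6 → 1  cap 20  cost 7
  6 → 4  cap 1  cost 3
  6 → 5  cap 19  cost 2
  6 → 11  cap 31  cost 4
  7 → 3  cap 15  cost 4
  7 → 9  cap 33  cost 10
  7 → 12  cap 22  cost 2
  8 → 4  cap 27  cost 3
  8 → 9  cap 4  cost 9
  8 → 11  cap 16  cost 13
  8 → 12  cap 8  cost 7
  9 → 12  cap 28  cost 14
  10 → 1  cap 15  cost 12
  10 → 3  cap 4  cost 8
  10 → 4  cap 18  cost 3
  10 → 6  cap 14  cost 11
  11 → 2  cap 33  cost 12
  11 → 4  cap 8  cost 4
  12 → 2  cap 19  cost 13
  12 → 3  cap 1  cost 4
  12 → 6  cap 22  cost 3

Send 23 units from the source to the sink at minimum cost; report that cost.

Minimum cost for 23 units: 334

shortest-cost path #1: 7→12→6→4 push 1 @ unit cost 8 (adds 8)
shortest-cost path #2: 7→3→4 push 5 @ unit cost 10 (adds 50)
shortest-cost path #3: 7→12→6→11→4 push 8 @ unit cost 13 (adds 104)
shortest-cost path #4: 7→12→2→4 push 2 @ unit cost 16 (adds 32)
shortest-cost path #5: 7→12→6→5→10→4 push 7 @ unit cost 20 (adds 140)
total cost = 334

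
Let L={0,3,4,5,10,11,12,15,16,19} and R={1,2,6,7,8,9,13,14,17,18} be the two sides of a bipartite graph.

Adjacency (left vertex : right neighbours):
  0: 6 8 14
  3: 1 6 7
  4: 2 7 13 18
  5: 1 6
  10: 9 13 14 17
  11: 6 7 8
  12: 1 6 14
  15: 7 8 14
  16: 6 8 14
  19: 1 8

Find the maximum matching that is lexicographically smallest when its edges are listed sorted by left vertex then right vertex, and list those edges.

|M| = 7 (so the lex-smallest maximum matching has 7 edges)
process left vertices in ascending order; for each, take the smallest-labelled available neighbour that still permits 7 edges overall, or leave it unmatched if none does
lex-smallest matching: {0-6, 3-1, 4-2, 10-9, 11-7, 12-14, 15-8}

Lex-smallest maximum matching: {(0,6), (3,1), (4,2), (10,9), (11,7), (12,14), (15,8)}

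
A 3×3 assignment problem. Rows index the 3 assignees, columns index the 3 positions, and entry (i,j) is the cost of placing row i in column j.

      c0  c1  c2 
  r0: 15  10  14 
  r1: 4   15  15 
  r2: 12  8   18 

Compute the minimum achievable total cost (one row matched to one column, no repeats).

optimal assignment: row0→col2 (cost 14), row1→col0 (cost 4), row2→col1 (cost 8)
total = 14 + 4 + 8 = 26

Minimum assignment cost: 26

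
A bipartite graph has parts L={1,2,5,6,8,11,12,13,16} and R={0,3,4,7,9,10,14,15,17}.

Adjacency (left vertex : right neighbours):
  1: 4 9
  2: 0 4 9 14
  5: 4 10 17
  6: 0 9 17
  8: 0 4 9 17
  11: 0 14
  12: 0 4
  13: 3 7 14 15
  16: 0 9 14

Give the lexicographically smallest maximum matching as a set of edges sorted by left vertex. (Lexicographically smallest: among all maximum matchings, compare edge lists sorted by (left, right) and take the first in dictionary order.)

Lex-smallest maximum matching: {(1,4), (2,0), (5,10), (6,9), (8,17), (11,14), (13,3)}

|M| = 7 (so the lex-smallest maximum matching has 7 edges)
process left vertices in ascending order; for each, take the smallest-labelled available neighbour that still permits 7 edges overall, or leave it unmatched if none does
lex-smallest matching: {1-4, 2-0, 5-10, 6-9, 8-17, 11-14, 13-3}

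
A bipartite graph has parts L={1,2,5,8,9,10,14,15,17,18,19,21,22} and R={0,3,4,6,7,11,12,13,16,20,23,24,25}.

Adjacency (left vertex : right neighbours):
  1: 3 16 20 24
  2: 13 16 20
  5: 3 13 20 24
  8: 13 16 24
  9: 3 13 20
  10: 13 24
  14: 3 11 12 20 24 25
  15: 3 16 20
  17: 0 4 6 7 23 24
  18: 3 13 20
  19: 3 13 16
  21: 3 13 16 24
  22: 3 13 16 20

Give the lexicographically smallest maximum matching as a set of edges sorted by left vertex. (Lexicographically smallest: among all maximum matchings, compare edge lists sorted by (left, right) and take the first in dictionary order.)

|M| = 7 (so the lex-smallest maximum matching has 7 edges)
process left vertices in ascending order; for each, take the smallest-labelled available neighbour that still permits 7 edges overall, or leave it unmatched if none does
lex-smallest matching: {1-3, 2-13, 5-20, 8-16, 10-24, 14-11, 17-0}

Lex-smallest maximum matching: {(1,3), (2,13), (5,20), (8,16), (10,24), (14,11), (17,0)}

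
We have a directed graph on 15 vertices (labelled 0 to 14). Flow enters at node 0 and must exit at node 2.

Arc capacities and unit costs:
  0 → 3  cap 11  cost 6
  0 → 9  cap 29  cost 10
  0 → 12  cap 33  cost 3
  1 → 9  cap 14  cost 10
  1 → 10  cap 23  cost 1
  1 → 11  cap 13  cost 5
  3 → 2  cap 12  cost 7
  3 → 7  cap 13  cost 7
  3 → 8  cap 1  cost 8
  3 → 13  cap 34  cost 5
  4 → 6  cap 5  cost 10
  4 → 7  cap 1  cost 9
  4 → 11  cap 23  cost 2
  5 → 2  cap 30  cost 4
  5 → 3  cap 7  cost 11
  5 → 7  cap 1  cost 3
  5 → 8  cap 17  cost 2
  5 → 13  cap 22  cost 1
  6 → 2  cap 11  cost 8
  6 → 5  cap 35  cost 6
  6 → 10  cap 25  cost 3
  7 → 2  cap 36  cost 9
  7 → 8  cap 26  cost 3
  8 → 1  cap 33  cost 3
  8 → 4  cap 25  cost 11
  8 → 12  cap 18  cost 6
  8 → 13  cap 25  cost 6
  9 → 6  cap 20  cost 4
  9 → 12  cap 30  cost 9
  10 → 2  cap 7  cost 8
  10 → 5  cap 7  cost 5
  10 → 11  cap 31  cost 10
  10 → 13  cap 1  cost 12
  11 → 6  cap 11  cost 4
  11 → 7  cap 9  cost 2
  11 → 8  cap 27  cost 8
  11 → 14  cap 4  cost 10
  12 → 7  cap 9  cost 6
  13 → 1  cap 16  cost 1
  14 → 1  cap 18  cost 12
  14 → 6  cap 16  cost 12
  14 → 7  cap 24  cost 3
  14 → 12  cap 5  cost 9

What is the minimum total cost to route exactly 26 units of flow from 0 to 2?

Minimum cost for 26 units: 437

shortest-cost path #1: 0→3→2 push 11 @ unit cost 13 (adds 143)
shortest-cost path #2: 0→12→7→2 push 9 @ unit cost 18 (adds 162)
shortest-cost path #3: 0→9→6→2 push 6 @ unit cost 22 (adds 132)
total cost = 437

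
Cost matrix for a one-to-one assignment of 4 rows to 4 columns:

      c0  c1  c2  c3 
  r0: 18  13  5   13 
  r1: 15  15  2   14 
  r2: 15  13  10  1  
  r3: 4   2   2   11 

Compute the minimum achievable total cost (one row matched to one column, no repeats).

Minimum assignment cost: 20

optimal assignment: row0→col1 (cost 13), row1→col2 (cost 2), row2→col3 (cost 1), row3→col0 (cost 4)
total = 13 + 2 + 1 + 4 = 20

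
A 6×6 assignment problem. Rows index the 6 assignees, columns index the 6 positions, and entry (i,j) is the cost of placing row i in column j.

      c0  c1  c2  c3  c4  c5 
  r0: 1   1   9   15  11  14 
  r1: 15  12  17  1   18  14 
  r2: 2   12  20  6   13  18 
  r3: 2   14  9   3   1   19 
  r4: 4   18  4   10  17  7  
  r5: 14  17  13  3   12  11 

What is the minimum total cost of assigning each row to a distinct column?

optimal assignment: row0→col1 (cost 1), row1→col3 (cost 1), row2→col0 (cost 2), row3→col4 (cost 1), row4→col2 (cost 4), row5→col5 (cost 11)
total = 1 + 1 + 2 + 1 + 4 + 11 = 20

Minimum assignment cost: 20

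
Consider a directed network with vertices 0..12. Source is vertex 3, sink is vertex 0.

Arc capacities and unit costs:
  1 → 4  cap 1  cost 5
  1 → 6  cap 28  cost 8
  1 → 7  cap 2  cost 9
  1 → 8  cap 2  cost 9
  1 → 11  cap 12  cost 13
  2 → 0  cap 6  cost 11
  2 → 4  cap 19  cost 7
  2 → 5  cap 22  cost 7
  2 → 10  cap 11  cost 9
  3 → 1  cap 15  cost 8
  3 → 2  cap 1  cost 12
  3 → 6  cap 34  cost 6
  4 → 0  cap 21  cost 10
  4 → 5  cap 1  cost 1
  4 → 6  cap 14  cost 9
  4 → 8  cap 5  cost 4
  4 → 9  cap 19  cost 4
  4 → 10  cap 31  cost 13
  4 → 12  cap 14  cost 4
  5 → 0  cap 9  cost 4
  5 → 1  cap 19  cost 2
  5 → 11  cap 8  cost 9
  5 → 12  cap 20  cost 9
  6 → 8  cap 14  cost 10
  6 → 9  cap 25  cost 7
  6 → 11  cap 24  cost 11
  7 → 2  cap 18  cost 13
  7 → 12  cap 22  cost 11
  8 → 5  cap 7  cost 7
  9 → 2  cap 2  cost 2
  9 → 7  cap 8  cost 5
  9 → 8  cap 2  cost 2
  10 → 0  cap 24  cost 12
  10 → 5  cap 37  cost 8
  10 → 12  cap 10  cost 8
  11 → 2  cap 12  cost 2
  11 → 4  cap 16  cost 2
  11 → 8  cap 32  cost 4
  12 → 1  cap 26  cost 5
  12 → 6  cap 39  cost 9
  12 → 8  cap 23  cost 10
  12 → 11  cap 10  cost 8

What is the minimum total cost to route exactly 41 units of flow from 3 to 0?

shortest-cost path #1: 3→1→4→5→0 push 1 @ unit cost 18 (adds 18)
shortest-cost path #2: 3→2→0 push 1 @ unit cost 23 (adds 23)
shortest-cost path #3: 3→6→9→2→0 push 2 @ unit cost 26 (adds 52)
shortest-cost path #4: 3→6→9→8→5→0 push 2 @ unit cost 26 (adds 52)
shortest-cost path #5: 3→6→8→5→0 push 5 @ unit cost 27 (adds 135)
shortest-cost path #6: 3→6→11→4→0 push 16 @ unit cost 29 (adds 464)
shortest-cost path #7: 3→6→11→2→0 push 3 @ unit cost 30 (adds 90)
shortest-cost path #8: 3→6→11→2→5→0 push 1 @ unit cost 30 (adds 30)
shortest-cost path #9: 3→6→11→2→5→4→0 push 1 @ unit cost 35 (adds 35)
shortest-cost path #10: 3→6→11→2→4→0 push 3 @ unit cost 36 (adds 108)
shortest-cost path #11: 3→1→11→2→4→0 push 1 @ unit cost 40 (adds 40)
shortest-cost path #12: 3→1→11→2→10→0 push 3 @ unit cost 44 (adds 132)
shortest-cost path #13: 3→1→7→2→10→0 push 2 @ unit cost 51 (adds 102)
total cost = 1281

Minimum cost for 41 units: 1281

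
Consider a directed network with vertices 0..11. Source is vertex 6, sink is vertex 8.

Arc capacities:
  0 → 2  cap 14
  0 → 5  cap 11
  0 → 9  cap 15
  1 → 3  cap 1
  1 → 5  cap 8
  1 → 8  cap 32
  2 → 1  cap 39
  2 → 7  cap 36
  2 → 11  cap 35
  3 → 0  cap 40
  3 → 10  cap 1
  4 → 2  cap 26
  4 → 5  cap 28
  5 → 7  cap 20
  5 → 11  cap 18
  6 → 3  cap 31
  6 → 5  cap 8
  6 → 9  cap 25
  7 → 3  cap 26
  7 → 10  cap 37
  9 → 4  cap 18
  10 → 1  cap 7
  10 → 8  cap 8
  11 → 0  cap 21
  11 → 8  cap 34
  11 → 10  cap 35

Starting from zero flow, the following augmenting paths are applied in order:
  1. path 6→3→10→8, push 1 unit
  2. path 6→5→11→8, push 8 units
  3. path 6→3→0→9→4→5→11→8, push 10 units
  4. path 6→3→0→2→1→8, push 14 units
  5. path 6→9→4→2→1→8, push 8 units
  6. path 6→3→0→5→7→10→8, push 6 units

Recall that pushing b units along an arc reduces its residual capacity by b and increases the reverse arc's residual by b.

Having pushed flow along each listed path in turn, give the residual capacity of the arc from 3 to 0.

Residual capacity of (3,0): 10

after path 1 (6→3→10→8, push 1): res(3,0)=40
after path 2 (6→5→11→8, push 8): res(3,0)=40
after path 3 (6→3→0→9→4→5→11→8, push 10): res(3,0)=30
after path 4 (6→3→0→2→1→8, push 14): res(3,0)=16
after path 5 (6→9→4→2→1→8, push 8): res(3,0)=16
after path 6 (6→3→0→5→7→10→8, push 6): res(3,0)=10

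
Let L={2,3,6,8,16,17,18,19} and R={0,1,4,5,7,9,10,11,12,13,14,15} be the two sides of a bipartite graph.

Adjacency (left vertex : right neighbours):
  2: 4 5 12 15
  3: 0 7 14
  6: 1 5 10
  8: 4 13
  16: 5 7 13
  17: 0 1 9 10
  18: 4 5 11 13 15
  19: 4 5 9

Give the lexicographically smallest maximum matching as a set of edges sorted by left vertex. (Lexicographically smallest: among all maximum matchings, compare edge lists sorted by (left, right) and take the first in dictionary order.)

|M| = 8 (so the lex-smallest maximum matching has 8 edges)
process left vertices in ascending order; for each, take the smallest-labelled available neighbour that still permits 8 edges overall, or leave it unmatched if none does
lex-smallest matching: {2-4, 3-0, 6-1, 8-13, 16-5, 17-10, 18-11, 19-9}

Lex-smallest maximum matching: {(2,4), (3,0), (6,1), (8,13), (16,5), (17,10), (18,11), (19,9)}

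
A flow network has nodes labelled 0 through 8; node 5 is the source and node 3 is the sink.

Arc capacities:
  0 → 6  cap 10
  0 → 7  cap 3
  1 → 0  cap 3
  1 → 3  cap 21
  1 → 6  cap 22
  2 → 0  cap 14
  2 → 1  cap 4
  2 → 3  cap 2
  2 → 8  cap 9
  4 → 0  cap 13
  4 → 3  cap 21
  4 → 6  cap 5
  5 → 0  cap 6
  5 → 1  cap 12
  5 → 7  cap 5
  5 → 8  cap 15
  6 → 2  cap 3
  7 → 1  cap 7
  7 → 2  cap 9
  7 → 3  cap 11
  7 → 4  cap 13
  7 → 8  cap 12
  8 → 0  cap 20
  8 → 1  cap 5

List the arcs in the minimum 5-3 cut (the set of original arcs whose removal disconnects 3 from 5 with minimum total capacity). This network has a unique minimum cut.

augment #1: 5→1→3 push 12
augment #2: 5→7→3 push 5
augment #3: 5→0→7→3 push 3
augment #4: 5→8→1→3 push 5
augment #5: 5→0→6→2→3 push 2
augment #6: 5→0→6→2→1→3 push 1
max flow = 28; residual-reachable set from 5 gives S-side
cut edges (S→T): {(0,7), (5,1), (5,7), (6,2), (8,1)} total cap 28

Min-cut arcs: {(0,7), (5,1), (5,7), (6,2), (8,1)} (total capacity 28)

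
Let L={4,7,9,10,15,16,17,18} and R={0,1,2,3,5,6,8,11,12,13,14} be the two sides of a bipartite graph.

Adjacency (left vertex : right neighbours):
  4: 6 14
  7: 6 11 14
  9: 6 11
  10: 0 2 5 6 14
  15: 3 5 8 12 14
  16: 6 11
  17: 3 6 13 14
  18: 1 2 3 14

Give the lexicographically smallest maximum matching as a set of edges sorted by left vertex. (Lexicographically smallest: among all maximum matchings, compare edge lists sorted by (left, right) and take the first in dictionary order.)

Lex-smallest maximum matching: {(4,6), (7,14), (9,11), (10,0), (15,3), (17,13), (18,1)}

|M| = 7 (so the lex-smallest maximum matching has 7 edges)
process left vertices in ascending order; for each, take the smallest-labelled available neighbour that still permits 7 edges overall, or leave it unmatched if none does
lex-smallest matching: {4-6, 7-14, 9-11, 10-0, 15-3, 17-13, 18-1}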